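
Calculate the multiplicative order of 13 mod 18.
Powers of 13 mod 18: 13^1≡13, 13^2≡7, 13^3≡1. So the order of 13 is 3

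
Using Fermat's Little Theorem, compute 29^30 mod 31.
By Fermat's Little Theorem, 29^{30} ≡ 1 (mod 31) since 31 is prime and gcd(29, 31) = 1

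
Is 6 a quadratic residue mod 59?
By Euler's criterion: 6^{29} ≡ 58 (mod 59). Since this equals -1 (≡ 58), 6 is not a QR.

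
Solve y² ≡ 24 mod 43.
The square roots of 24 mod 43 are 14 and 29. Verify: 14² = 196 ≡ 24 mod 43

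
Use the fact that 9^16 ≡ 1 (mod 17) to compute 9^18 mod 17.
By Fermat: 9^{16} ≡ 1 (mod 17). So 9^{18} = 9^{16} · 9^{2} ≡ 9^{2} ≡ 13 (mod 17)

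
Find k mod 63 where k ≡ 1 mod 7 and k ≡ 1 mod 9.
M = 7 × 9 = 63. M₁ = 9, y₁ ≡ 4 mod 7. M₂ = 7, y₂ ≡ 4 mod 9. k = 1×9×4 + 1×7×4 ≡ 1 mod 63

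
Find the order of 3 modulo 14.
Powers of 3 mod 14: 3^1≡3, 3^2≡9, 3^3≡13, 3^4≡11, 3^5≡5, 3^6≡1. Order = 6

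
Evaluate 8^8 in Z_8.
By repeated squaring mod 8: 8^{1}≡0, 8^{2}≡0, 8^{4}≡0, 8^{8}≡0. So 8^{8} ≡ 0 mod 8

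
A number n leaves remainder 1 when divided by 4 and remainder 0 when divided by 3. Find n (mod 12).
M = 4 × 3 = 12. M₁ = 3, y₁ ≡ 3 (mod 4). M₂ = 4, y₂ ≡ 1 (mod 3). n = 1×3×3 + 0×4×1 ≡ 9 (mod 12)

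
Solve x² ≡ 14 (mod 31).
The square roots of 14 mod 31 are 18 and 13. Verify: 18² = 324 ≡ 14 (mod 31)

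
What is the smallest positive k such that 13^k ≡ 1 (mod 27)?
Powers of 13 mod 27: 13^1≡13, 13^2≡7, 13^3≡10, 13^4≡22, 13^5≡16, 13^6≡19, 13^7≡4, 13^8≡25, 13^9≡1. So the order of 13 is 9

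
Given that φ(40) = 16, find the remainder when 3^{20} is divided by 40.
By Euler: 3^{16} ≡ 1 (mod 40) since gcd(3, 40) = 1. 20 = 1×16 + 4. So 3^{20} ≡ 3^{4} ≡ 1 (mod 40)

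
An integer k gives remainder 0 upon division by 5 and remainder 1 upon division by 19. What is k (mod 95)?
M = 5 × 19 = 95. M₁ = 19, y₁ ≡ 4 (mod 5). M₂ = 5, y₂ ≡ 4 (mod 19). k = 0×19×4 + 1×5×4 ≡ 20 (mod 95)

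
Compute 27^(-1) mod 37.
Since 37 is prime, by Fermat 27^(-1) ≡ 27^{35} ≡ 11 mod 37. Verify: 27 × 11 = 297 ≡ 1 mod 37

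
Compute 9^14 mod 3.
By repeated squaring mod 3: 9^{1}≡0, 9^{2}≡0, 9^{4}≡0, 9^{8}≡0. Then 9^{14} = 9^{8+4+2} ≡ 0 × 0 × 0 ≡ 0 mod 3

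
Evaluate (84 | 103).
(84/103) = 84^{51} mod 103 = -1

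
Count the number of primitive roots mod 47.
There are φ(47-1) = φ(46) = 22 primitive roots modulo 47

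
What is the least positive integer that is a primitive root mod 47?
g = 5. For each prime q|46: 5^{23}≡46, 5^{2}≡25, none ≡ 1, so ord_47(5) = 46 and 5 is a primitive root.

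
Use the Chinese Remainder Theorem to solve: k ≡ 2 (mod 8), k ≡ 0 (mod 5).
M = 8 × 5 = 40. M₁ = 5, y₁ ≡ 5 (mod 8). M₂ = 8, y₂ ≡ 2 (mod 5). k = 2×5×5 + 0×8×2 ≡ 10 (mod 40)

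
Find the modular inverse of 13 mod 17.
Since 17 is prime, by Fermat 13^(-1) ≡ 13^{15} ≡ 4 (mod 17). Verify: 13 × 4 = 52 ≡ 1 (mod 17)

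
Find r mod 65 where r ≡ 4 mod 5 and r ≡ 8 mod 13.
M = 5 × 13 = 65. M₁ = 13, y₁ ≡ 2 mod 5. M₂ = 5, y₂ ≡ 8 mod 13. r = 4×13×2 + 8×5×8 ≡ 34 mod 65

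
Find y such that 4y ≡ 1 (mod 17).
Since 17 is prime, by Fermat 4^(-1) ≡ 4^{15} ≡ 13 (mod 17). Verify: 4 × 13 = 52 ≡ 1 (mod 17)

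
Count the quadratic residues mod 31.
For prime 31, there are (p-1)/2 = (31-1)/2 = 15 quadratic residues (excluding 0).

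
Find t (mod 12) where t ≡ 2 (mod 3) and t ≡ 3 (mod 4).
M = 3 × 4 = 12. M₁ = 4, y₁ ≡ 1 (mod 3). M₂ = 3, y₂ ≡ 3 (mod 4). t = 2×4×1 + 3×3×3 ≡ 11 (mod 12)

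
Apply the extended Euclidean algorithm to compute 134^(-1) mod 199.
Extended GCD: 134(-49) + 199(33) = 1. So 134^(-1) ≡ -49 ≡ 150 (mod 199). Verify: 134 × 150 = 20100 ≡ 1 (mod 199)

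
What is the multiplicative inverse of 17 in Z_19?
Since 19 is prime, by Fermat 17^(-1) ≡ 17^{17} ≡ 9 (mod 19). Verify: 17 × 9 = 153 ≡ 1 (mod 19)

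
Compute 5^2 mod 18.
5^{2} = 25 ≡ 7 (mod 18)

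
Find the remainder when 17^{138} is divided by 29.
By Fermat: 17^{28} ≡ 1 (mod 29). 138 = 4×28 + 26. So 17^{138} ≡ 17^{26} ≡ 28 (mod 29)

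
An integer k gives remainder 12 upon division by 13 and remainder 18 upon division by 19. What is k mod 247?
M = 13 × 19 = 247. M₁ = 19, y₁ ≡ 11 mod 13. M₂ = 13, y₂ ≡ 3 mod 19. k = 12×19×11 + 18×13×3 ≡ 246 mod 247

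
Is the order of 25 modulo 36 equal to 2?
Powers of 25 mod 36: 25^1≡25, 25^2≡13, 25^3≡1. 25^2≡13≢1, so ord ≠ 2. No, the actual order is 3.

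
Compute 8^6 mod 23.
By repeated squaring mod 23: 8^{1}≡8, 8^{2}≡18, 8^{4}≡2. Then 8^{6} = 8^{4+2} ≡ 2 × 18 ≡ 13 mod 23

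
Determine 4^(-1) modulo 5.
Since 5 is prime, by Fermat 4^(-1) ≡ 4^{3} ≡ 4 (mod 5). Verify: 4 × 4 = 16 ≡ 1 (mod 5)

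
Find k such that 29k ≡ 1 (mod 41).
Since 41 is prime, by Fermat 29^(-1) ≡ 29^{39} ≡ 17 (mod 41). Verify: 29 × 17 = 493 ≡ 1 (mod 41)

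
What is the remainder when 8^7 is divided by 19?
By repeated squaring (mod 19): 8^{1}≡8, 8^{2}≡7, 8^{4}≡11. Then 8^{7} = 8^{4+2+1} ≡ 11 × 7 × 8 ≡ 8 (mod 19)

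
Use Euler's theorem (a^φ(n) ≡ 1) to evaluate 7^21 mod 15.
By Euler: 7^{8} ≡ 1 mod 15 since gcd(7, 15) = 1. 21 = 2×8 + 5. So 7^{21} ≡ 7^{5} ≡ 7 mod 15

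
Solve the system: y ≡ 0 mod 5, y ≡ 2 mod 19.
M = 5 × 19 = 95. M₁ = 19, y₁ ≡ 4 mod 5. M₂ = 5, y₂ ≡ 4 mod 19. y = 0×19×4 + 2×5×4 ≡ 40 mod 95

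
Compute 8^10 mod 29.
By repeated squaring (mod 29): 8^{1}≡8, 8^{2}≡6, 8^{4}≡7, 8^{8}≡20. Then 8^{10} = 8^{8+2} ≡ 20 × 6 ≡ 4 (mod 29)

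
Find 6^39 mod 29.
Using Fermat: 6^{28} ≡ 1 mod 29. 39 ≡ 11 mod 28. So 6^{39} ≡ 6^{11} ≡ 9 mod 29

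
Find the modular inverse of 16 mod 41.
Since 41 is prime, by Fermat 16^(-1) ≡ 16^{39} ≡ 18 mod 41. Verify: 16 × 18 = 288 ≡ 1 mod 41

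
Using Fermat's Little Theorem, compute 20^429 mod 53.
By Fermat: 20^{52} ≡ 1 (mod 53). 429 ≡ 13 (mod 52). So 20^{429} ≡ 20^{13} ≡ 30 (mod 53)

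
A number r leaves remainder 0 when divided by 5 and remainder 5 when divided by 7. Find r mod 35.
M = 5 × 7 = 35. M₁ = 7, y₁ ≡ 3 mod 5. M₂ = 5, y₂ ≡ 3 mod 7. r = 0×7×3 + 5×5×3 ≡ 5 mod 35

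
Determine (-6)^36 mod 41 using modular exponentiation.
By repeated squaring (mod 41): (-6)^{1}≡35, (-6)^{2}≡36, (-6)^{4}≡25, (-6)^{8}≡10, (-6)^{16}≡18, (-6)^{32}≡37. Then (-6)^{36} = (-6)^{32+4} ≡ 37 × 25 ≡ 23 (mod 41)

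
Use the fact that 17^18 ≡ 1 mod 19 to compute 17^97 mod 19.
By Fermat: 17^{18} ≡ 1 mod 19. 97 = 5×18 + 7. So 17^{97} ≡ 17^{7} ≡ 5 mod 19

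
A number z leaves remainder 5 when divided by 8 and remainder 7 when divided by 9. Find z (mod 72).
M = 8 × 9 = 72. M₁ = 9, y₁ ≡ 1 (mod 8). M₂ = 8, y₂ ≡ 8 (mod 9). z = 5×9×1 + 7×8×8 ≡ 61 (mod 72)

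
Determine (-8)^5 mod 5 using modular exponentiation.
Using Fermat: (-8)^{4} ≡ 1 (mod 5). 5 ≡ 1 (mod 4). So (-8)^{5} ≡ (-8)^{1} ≡ 2 (mod 5)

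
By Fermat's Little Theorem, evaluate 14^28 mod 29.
By Fermat's Little Theorem, 14^{28} ≡ 1 (mod 29) since 29 is prime and gcd(14, 29) = 1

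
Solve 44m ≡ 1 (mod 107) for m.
Since 107 is prime, by Fermat 44^(-1) ≡ 44^{105} ≡ 90 (mod 107). Verify: 44 × 90 = 3960 ≡ 1 (mod 107)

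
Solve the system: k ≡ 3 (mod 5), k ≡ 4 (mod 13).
M = 5 × 13 = 65. M₁ = 13, y₁ ≡ 2 (mod 5). M₂ = 5, y₂ ≡ 8 (mod 13). k = 3×13×2 + 4×5×8 ≡ 43 (mod 65)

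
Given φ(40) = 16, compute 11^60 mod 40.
By Euler: 11^{16} ≡ 1 mod 40 since gcd(11, 40) = 1. 60 = 3×16 + 12. So 11^{60} ≡ 11^{12} ≡ 1 mod 40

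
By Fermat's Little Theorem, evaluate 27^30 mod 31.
By Fermat's Little Theorem, 27^{30} ≡ 1 mod 31 since 31 is prime and gcd(27, 31) = 1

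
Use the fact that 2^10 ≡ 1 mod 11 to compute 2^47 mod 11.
By Fermat: 2^{10} ≡ 1 mod 11. 47 = 4×10 + 7. So 2^{47} ≡ 2^{7} ≡ 7 mod 11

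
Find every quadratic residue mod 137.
QRs mod 137: {1, 2, 4, 7, 8, 9, 11, 14, 15, 16, 17, 18, 19, 22, 25, 28, 30, 32, 34, 36, 37, 38, 39, 44, 49, 50, 56, 59, 60, 61, 63, 64, 65, 68, 69, 72, 73, 74, 76, 77, 78, 81, 87, 88, 93, 98, 99, 100, 101, 103, 105, 107, 109, 112, 115, 118, 119, 120, 121, 122, 123, 126, 128, 129, 130, 133, 135, 136}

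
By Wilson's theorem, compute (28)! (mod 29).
By Wilson's theorem, (28)! ≡ -1 ≡ 28 (mod 29)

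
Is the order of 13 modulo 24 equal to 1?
Powers of 13 mod 24: 13^1≡13, 13^2≡1. 13^1≡13≢1, so ord ≠ 1. No, the actual order is 2.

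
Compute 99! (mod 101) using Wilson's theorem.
(100)! = (99)! × (100) ≡ -1 (mod 101). So (99)! ≡ -1 × (100)^(-1) ≡ (-1)×(-1) = 1 (mod 101)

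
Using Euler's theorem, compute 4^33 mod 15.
By Euler: 4^{8} ≡ 1 mod 15 since gcd(4, 15) = 1. 33 = 4×8 + 1. So 4^{33} ≡ 4^{1} ≡ 4 mod 15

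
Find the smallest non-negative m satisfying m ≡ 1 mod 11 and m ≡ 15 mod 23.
M = 11 × 23 = 253. M₁ = 23, y₁ ≡ 1 mod 11. M₂ = 11, y₂ ≡ 21 mod 23. m = 1×23×1 + 15×11×21 ≡ 199 mod 253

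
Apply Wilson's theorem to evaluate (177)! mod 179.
(178)! = (177)! × (178) ≡ -1 mod 179. So (177)! ≡ -1 × (178)^(-1) ≡ (-1)×(-1) = 1 mod 179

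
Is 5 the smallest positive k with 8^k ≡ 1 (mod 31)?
Powers of 8 mod 31: 8^1≡8, 8^2≡2, 8^3≡16, 8^4≡4, 8^5≡1. First k with 8^k≡1 is k=5. Yes, ord_31(8) = 5.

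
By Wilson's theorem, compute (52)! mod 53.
By Wilson's theorem, (52)! ≡ -1 ≡ 52 mod 53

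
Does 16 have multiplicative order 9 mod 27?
Powers of 16 mod 27: 16^1≡16, 16^2≡13, 16^3≡19, 16^4≡7, 16^5≡4, 16^6≡10, 16^7≡25, 16^8≡22, 16^9≡1. First k with 16^k≡1 is k=9. Yes, ord_27(16) = 9.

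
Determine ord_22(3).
Powers of 3 mod 22: 3^1≡3, 3^2≡9, 3^3≡5, 3^4≡15, 3^5≡1. Order = 5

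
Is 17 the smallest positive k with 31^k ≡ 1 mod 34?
Powers of 31 mod 34: 31^1≡31, 31^2≡9, 31^3≡7, 31^4≡13, 31^5≡29, 31^6≡15, 31^7≡23, 31^8≡33, 31^9≡3, 31^10≡25, 31^11≡27, 31^12≡21, 31^13≡5, 31^14≡19, 31^15≡11, 31^16≡1. Already 31^16≡1, so the order is 16 < 17. No, the actual order is 16.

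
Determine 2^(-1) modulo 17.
Since 17 is prime, by Fermat 2^(-1) ≡ 2^{15} ≡ 9 mod 17. Verify: 2 × 9 = 18 ≡ 1 mod 17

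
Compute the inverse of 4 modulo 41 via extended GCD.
Extended GCD: 4(-10) + 41(1) = 1. So 4^(-1) ≡ -10 ≡ 31 mod 41. Verify: 4 × 31 = 124 ≡ 1 mod 41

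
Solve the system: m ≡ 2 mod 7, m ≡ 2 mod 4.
M = 7 × 4 = 28. M₁ = 4, y₁ ≡ 2 mod 7. M₂ = 7, y₂ ≡ 3 mod 4. m = 2×4×2 + 2×7×3 ≡ 2 mod 28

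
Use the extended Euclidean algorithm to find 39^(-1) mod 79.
Extended GCD: 39(-2) + 79(1) = 1. So 39^(-1) ≡ -2 ≡ 77 (mod 79). Verify: 39 × 77 = 3003 ≡ 1 (mod 79)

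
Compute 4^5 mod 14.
By repeated squaring (mod 14): 4^{1}≡4, 4^{2}≡2, 4^{4}≡4. Then 4^{5} = 4^{4+1} ≡ 4 × 4 ≡ 2 (mod 14)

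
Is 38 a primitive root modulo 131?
38^{65} ≡ 1 (mod 131) and 65 < 130, so ord_131(38) = 65 ≠ 130 and 38 is not a primitive root.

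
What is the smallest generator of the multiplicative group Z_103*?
g = 5. For each prime q|102: 5^{51}≡102, 5^{34}≡56, 5^{6}≡72, none ≡ 1, so ord_103(5) = 102 and 5 is a primitive root.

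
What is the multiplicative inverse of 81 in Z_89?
Since 89 is prime, by Fermat 81^(-1) ≡ 81^{87} ≡ 11 (mod 89). Verify: 81 × 11 = 891 ≡ 1 (mod 89)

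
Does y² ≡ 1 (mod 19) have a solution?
By Euler's criterion: 1^{9} ≡ 1 (mod 19). Since this equals 1, 1 is a QR.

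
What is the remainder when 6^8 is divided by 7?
Using Fermat: 6^{6} ≡ 1 mod 7. 8 ≡ 2 mod 6. So 6^{8} ≡ 6^{2} ≡ 1 mod 7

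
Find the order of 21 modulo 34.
Powers of 21 mod 34: 21^1≡21, 21^2≡33, 21^3≡13, 21^4≡1. ord_34(21) = 4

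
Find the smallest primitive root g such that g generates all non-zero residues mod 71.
g = 7. For each prime q|70: 7^{35}≡70, 7^{14}≡54, 7^{10}≡45, none ≡ 1, so ord_71(7) = 70 and 7 is a primitive root.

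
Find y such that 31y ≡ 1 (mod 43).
Since 43 is prime, by Fermat 31^(-1) ≡ 31^{41} ≡ 25 (mod 43). Verify: 31 × 25 = 775 ≡ 1 (mod 43)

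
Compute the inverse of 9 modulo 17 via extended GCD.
Extended GCD: 9(2) + 17(-1) = 1. So 9^(-1) ≡ 2 mod 17. Verify: 9 × 2 = 18 ≡ 1 mod 17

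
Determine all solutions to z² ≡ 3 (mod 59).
The square roots of 3 mod 59 are 48 and 11. Verify: 48² = 2304 ≡ 3 (mod 59)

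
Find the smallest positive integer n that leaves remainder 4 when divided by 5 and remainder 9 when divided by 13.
M = 5 × 13 = 65. M₁ = 13, y₁ ≡ 2 mod 5. M₂ = 5, y₂ ≡ 8 mod 13. n = 4×13×2 + 9×5×8 ≡ 9 mod 65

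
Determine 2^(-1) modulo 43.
Since 43 is prime, by Fermat 2^(-1) ≡ 2^{41} ≡ 22 mod 43. Verify: 2 × 22 = 44 ≡ 1 mod 43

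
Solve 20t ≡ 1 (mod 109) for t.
Since 109 is prime, by Fermat 20^(-1) ≡ 20^{107} ≡ 60 (mod 109). Verify: 20 × 60 = 1200 ≡ 1 (mod 109)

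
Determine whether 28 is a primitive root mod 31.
28^{15} ≡ 1 (mod 31) and 15 < 30, so ord_31(28) = 15 ≠ 30 and 28 is not a primitive root.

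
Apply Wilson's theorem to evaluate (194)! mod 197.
(196)! = (194)! × (195) × (196) ≡ -1 mod 197. So (194)! ≡ -1 × [(196)(195)]^(-1) ≡ 98 mod 197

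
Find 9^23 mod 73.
By repeated squaring mod 73: 9^{1}≡9, 9^{2}≡8, 9^{4}≡64, 9^{8}≡8, 9^{16}≡64. Then 9^{23} = 9^{16+4+2+1} ≡ 64 × 64 × 8 × 9 ≡ 65 mod 73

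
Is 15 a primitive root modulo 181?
15^{45} ≡ 1 (mod 181) and 45 < 180, so ord_181(15) = 45 ≠ 180 and 15 is not a primitive root.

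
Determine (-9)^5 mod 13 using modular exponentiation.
By repeated squaring mod 13: (-9)^{1}≡4, (-9)^{2}≡3, (-9)^{4}≡9. Then (-9)^{5} = (-9)^{4+1} ≡ 9 × 4 ≡ 10 mod 13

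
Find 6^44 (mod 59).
By repeated squaring (mod 59): 6^{1}≡6, 6^{2}≡36, 6^{4}≡57, 6^{8}≡4, 6^{16}≡16, 6^{32}≡20. Then 6^{44} = 6^{32+8+4} ≡ 20 × 4 × 57 ≡ 17 (mod 59)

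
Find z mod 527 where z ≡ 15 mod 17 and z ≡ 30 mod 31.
M = 17 × 31 = 527. M₁ = 31, y₁ ≡ 11 mod 17. M₂ = 17, y₂ ≡ 11 mod 31. z = 15×31×11 + 30×17×11 ≡ 185 mod 527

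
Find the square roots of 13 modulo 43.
The square roots of 13 mod 43 are 23 and 20. Verify: 23² = 529 ≡ 13 mod 43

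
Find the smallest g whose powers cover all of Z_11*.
g = 2. Powers: [2, 4, 8, 5, 10, 9, ...] generates all 10 non-zero residues.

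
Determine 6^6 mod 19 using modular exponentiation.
By repeated squaring mod 19: 6^{1}≡6, 6^{2}≡17, 6^{4}≡4. Then 6^{6} = 6^{4+2} ≡ 4 × 17 ≡ 11 mod 19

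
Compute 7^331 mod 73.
Using Fermat: 7^{72} ≡ 1 mod 73. 331 ≡ 43 mod 72. So 7^{331} ≡ 7^{43} ≡ 43 mod 73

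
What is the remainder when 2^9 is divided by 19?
By repeated squaring (mod 19): 2^{1}≡2, 2^{2}≡4, 2^{4}≡16, 2^{8}≡9. Then 2^{9} = 2^{8+1} ≡ 9 × 2 ≡ 18 (mod 19)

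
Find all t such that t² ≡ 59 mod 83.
The square roots of 59 mod 83 are 68 and 15. Verify: 68² = 4624 ≡ 59 mod 83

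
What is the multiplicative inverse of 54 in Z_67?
Since 67 is prime, by Fermat 54^(-1) ≡ 54^{65} ≡ 36 (mod 67). Verify: 54 × 36 = 1944 ≡ 1 (mod 67)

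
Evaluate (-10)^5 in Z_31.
By repeated squaring (mod 31): (-10)^{1}≡21, (-10)^{2}≡7, (-10)^{4}≡18. Then (-10)^{5} = (-10)^{4+1} ≡ 18 × 21 ≡ 6 (mod 31)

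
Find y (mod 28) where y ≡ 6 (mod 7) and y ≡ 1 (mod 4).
M = 7 × 4 = 28. M₁ = 4, y₁ ≡ 2 (mod 7). M₂ = 7, y₂ ≡ 3 (mod 4). y = 6×4×2 + 1×7×3 ≡ 13 (mod 28)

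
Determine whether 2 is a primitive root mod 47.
2^{23} ≡ 1 (mod 47) and 23 < 46, so ord_47(2) = 23 ≠ 46 and 2 is not a primitive root.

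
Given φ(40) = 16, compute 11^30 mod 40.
By Euler: 11^{16} ≡ 1 mod 40 since gcd(11, 40) = 1. 30 = 1×16 + 14. So 11^{30} ≡ 11^{14} ≡ 1 mod 40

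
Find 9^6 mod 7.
Using Fermat: 9^{6} ≡ 1 mod 7. 6 ≡ 0 mod 6. So 9^{6} ≡ 9^{0} ≡ 1 mod 7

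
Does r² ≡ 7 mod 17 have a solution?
By Euler's criterion: 7^{8} ≡ 16 mod 17. Since this equals -1 (≡ 16), 7 is not a QR.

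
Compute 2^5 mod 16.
By repeated squaring mod 16: 2^{1}≡2, 2^{2}≡4, 2^{4}≡0. Then 2^{5} = 2^{4+1} ≡ 0 × 2 ≡ 0 mod 16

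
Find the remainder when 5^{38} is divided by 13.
By Fermat: 5^{12} ≡ 1 (mod 13). 38 = 3×12 + 2. So 5^{38} ≡ 5^{2} ≡ 12 (mod 13)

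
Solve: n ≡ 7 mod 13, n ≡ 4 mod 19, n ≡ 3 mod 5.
M = 13 × 19 × 5 = 1235. M₁ = 95, y₁ ≡ 10 mod 13. M₂ = 65, y₂ ≡ 12 mod 19. M₃ = 247, y₃ ≡ 3 mod 5. n = 7×95×10 + 4×65×12 + 3×247×3 ≡ 878 mod 1235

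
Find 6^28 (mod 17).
Using Fermat: 6^{16} ≡ 1 (mod 17). 28 ≡ 12 (mod 16). So 6^{28} ≡ 6^{12} ≡ 13 (mod 17)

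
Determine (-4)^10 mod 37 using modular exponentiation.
By repeated squaring (mod 37): (-4)^{1}≡33, (-4)^{2}≡16, (-4)^{4}≡34, (-4)^{8}≡9. Then (-4)^{10} = (-4)^{8+2} ≡ 9 × 16 ≡ 33 (mod 37)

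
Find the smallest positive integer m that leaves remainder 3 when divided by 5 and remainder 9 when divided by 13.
M = 5 × 13 = 65. M₁ = 13, y₁ ≡ 2 (mod 5). M₂ = 5, y₂ ≡ 8 (mod 13). m = 3×13×2 + 9×5×8 ≡ 48 (mod 65)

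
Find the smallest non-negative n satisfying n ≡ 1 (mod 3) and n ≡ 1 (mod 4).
M = 3 × 4 = 12. M₁ = 4, y₁ ≡ 1 (mod 3). M₂ = 3, y₂ ≡ 3 (mod 4). n = 1×4×1 + 1×3×3 ≡ 1 (mod 12)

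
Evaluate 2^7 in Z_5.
Using Fermat: 2^{4} ≡ 1 (mod 5). 7 ≡ 3 (mod 4). So 2^{7} ≡ 2^{3} ≡ 3 (mod 5)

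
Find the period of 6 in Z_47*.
Powers of 6 mod 47: 6^1≡6, 6^2≡36, 6^3≡28, 6^4≡27, 6^5≡21, 6^6≡32, 6^7≡4, 6^8≡24, 6^9≡3, 6^10≡18, 6^11≡14, 6^12≡37, 6^13≡34, 6^14≡16, 6^15≡2, 6^16≡12, 6^17≡25, 6^18≡9, 6^19≡7, 6^20≡42, 6^21≡17, 6^22≡8, 6^23≡1. ord_47(6) = 23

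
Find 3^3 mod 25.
3^{3} = 27 ≡ 2 mod 25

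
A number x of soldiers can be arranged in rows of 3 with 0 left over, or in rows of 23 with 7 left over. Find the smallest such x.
M = 3 × 23 = 69. M₁ = 23, y₁ ≡ 2 (mod 3). M₂ = 3, y₂ ≡ 8 (mod 23). x = 0×23×2 + 7×3×8 ≡ 30 (mod 69)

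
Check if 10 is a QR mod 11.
By Euler's criterion: 10^{5} ≡ 10 mod 11. Since this equals -1 (≡ 10), 10 is not a QR.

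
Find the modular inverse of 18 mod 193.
Since 193 is prime, by Fermat 18^(-1) ≡ 18^{191} ≡ 118 mod 193. Verify: 18 × 118 = 2124 ≡ 1 mod 193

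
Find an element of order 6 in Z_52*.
3 has order 6 mod 52 since 3^{6} ≡ 1 (mod 52) and no smaller power works.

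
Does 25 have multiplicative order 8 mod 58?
Powers of 25 mod 58: 25^1≡25, 25^2≡45, 25^3≡23, 25^4≡53, 25^5≡49, 25^6≡7, 25^7≡1. Already 25^7≡1, so the order is 7 < 8. No, the actual order is 7.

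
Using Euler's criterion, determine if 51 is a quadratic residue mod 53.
By Euler's criterion: 51^{26} ≡ 52 (mod 53). Since this equals -1 (≡ 52), 51 is not a QR.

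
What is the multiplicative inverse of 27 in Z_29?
Since 29 is prime, by Fermat 27^(-1) ≡ 27^{27} ≡ 14 (mod 29). Verify: 27 × 14 = 378 ≡ 1 (mod 29)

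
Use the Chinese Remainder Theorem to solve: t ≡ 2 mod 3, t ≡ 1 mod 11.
M = 3 × 11 = 33. M₁ = 11, y₁ ≡ 2 mod 3. M₂ = 3, y₂ ≡ 4 mod 11. t = 2×11×2 + 1×3×4 ≡ 23 mod 33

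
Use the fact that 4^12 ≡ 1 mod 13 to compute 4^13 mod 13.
By Fermat: 4^{12} ≡ 1 mod 13. So 4^{13} = 4^{12} · 4^{1} ≡ 4^{1} ≡ 4 mod 13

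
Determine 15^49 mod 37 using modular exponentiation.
Using Fermat: 15^{36} ≡ 1 (mod 37). 49 ≡ 13 (mod 36). So 15^{49} ≡ 15^{13} ≡ 20 (mod 37)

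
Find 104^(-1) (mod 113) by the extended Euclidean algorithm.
Extended GCD: 104(25) + 113(-23) = 1. So 104^(-1) ≡ 25 (mod 113). Verify: 104 × 25 = 2600 ≡ 1 (mod 113)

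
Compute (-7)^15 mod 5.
Using Fermat: (-7)^{4} ≡ 1 (mod 5). 15 ≡ 3 (mod 4). So (-7)^{15} ≡ (-7)^{3} ≡ 2 (mod 5)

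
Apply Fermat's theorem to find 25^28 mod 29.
By Fermat's Little Theorem, 25^{28} ≡ 1 mod 29 since 29 is prime and gcd(25, 29) = 1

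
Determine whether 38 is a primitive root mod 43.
38^{21} ≡ 1 (mod 43) and 21 < 42, so ord_43(38) = 21 ≠ 42 and 38 is not a primitive root.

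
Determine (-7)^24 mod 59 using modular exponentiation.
By repeated squaring (mod 59): (-7)^{1}≡52, (-7)^{2}≡49, (-7)^{4}≡41, (-7)^{8}≡29, (-7)^{16}≡15. Then (-7)^{24} = (-7)^{16+8} ≡ 15 × 29 ≡ 22 (mod 59)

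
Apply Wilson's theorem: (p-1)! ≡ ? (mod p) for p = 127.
By Wilson's theorem, (126)! ≡ -1 ≡ 126 (mod 127)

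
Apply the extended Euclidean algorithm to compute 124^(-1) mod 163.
Extended GCD: 124(-46) + 163(35) = 1. So 124^(-1) ≡ -46 ≡ 117 mod 163. Verify: 124 × 117 = 14508 ≡ 1 mod 163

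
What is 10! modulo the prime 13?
(12)! = (10)! × (11) × (12) ≡ -1 mod 13. So (10)! ≡ -1 × [(12)(11)]^(-1) ≡ 6 mod 13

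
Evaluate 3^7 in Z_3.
By repeated squaring mod 3: 3^{1}≡0, 3^{2}≡0, 3^{4}≡0. Then 3^{7} = 3^{4+2+1} ≡ 0 × 0 × 0 ≡ 0 mod 3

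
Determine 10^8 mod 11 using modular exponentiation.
By repeated squaring (mod 11): 10^{1}≡10, 10^{2}≡1, 10^{4}≡1, 10^{8}≡1. So 10^{8} ≡ 1 (mod 11)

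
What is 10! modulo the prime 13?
(12)! = (10)! × (11) × (12) ≡ -1 mod 13. So (10)! ≡ -1 × [(12)(11)]^(-1) ≡ 6 mod 13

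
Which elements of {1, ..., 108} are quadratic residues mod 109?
QRs mod 109: {1, 3, 4, 5, 7, 9, 12, 15, 16, 20, 21, 22, 25, 26, 27, 28, 29, 31, 34, 35, 36, 38, 43, 45, 46, 48, 49, 60, 61, 63, 64, 66, 71, 73, 74, 75, 78, 80, 81, 82, 83, 84, 87, 88, 89, 93, 94, 97, 100, 102, 104, 105, 106, 108}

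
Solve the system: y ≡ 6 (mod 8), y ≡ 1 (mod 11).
M = 8 × 11 = 88. M₁ = 11, y₁ ≡ 3 (mod 8). M₂ = 8, y₂ ≡ 7 (mod 11). y = 6×11×3 + 1×8×7 ≡ 78 (mod 88)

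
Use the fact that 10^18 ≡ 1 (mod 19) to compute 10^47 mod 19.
By Fermat: 10^{18} ≡ 1 (mod 19). 47 = 2×18 + 11. So 10^{47} ≡ 10^{11} ≡ 14 (mod 19)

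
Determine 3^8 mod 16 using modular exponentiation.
By repeated squaring (mod 16): 3^{1}≡3, 3^{2}≡9, 3^{4}≡1, 3^{8}≡1. So 3^{8} ≡ 1 (mod 16)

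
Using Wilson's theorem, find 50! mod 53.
(52)! = (50)! × (51) × (52) ≡ -1 mod 53. So (50)! ≡ -1 × [(52)(51)]^(-1) ≡ 26 mod 53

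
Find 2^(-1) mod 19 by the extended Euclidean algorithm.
Extended GCD: 2(-9) + 19(1) = 1. So 2^(-1) ≡ -9 ≡ 10 mod 19. Verify: 2 × 10 = 20 ≡ 1 mod 19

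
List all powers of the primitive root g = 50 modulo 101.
50^1, 50^2, ..., 50^{100} mod 101: [50, 76, 63, 19, 41, 30, 86, 58, 72, 65, 18, 92, 55, 23, 39, 31, 35, 33, 34, 84, 59, 21, 40, 81, 10, 96, 53, 24, 89, 6, 98, 52, 75, 13, 44, 79, 11, 45, 28, 87, 7, 47, 27, 37, 32, 85, 8, 97, 2, 100, 51, 25, 38, 82, 60, 71, 15, 43, 29, 36, 83, 9, 46, 78, 62, 70, 66, 68, 67, 17, 42, 80, 61, 20, 91, 5, 48, 77, 12, 95, 3, 49, 26, 88, 57, 22, 90, 56, 73, 14, 94, 54, 74, 64, 69, 16, 93, 4, 99, 1]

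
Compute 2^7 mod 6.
By repeated squaring (mod 6): 2^{1}≡2, 2^{2}≡4, 2^{4}≡4. Then 2^{7} = 2^{4+2+1} ≡ 4 × 4 × 2 ≡ 2 (mod 6)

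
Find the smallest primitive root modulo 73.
g = 5. Powers: [5, 25, 52, 41, 59, 3, ...] generates all 72 non-zero residues.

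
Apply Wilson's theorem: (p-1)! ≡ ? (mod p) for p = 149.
By Wilson's theorem, (148)! ≡ -1 ≡ 148 (mod 149)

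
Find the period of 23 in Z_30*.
Powers of 23 mod 30: 23^1≡23, 23^2≡19, 23^3≡17, 23^4≡1. So the order of 23 is 4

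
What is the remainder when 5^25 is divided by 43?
By repeated squaring (mod 43): 5^{1}≡5, 5^{2}≡25, 5^{4}≡23, 5^{8}≡13, 5^{16}≡40. Then 5^{25} = 5^{16+8+1} ≡ 40 × 13 × 5 ≡ 20 (mod 43)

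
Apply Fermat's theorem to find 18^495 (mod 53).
By Fermat: 18^{52} ≡ 1 (mod 53). 495 ≡ 27 (mod 52). So 18^{495} ≡ 18^{27} ≡ 35 (mod 53)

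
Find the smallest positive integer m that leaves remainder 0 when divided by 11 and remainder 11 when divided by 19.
M = 11 × 19 = 209. M₁ = 19, y₁ ≡ 7 (mod 11). M₂ = 11, y₂ ≡ 7 (mod 19). m = 0×19×7 + 11×11×7 ≡ 11 (mod 209)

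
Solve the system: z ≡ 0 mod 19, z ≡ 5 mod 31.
M = 19 × 31 = 589. M₁ = 31, y₁ ≡ 8 mod 19. M₂ = 19, y₂ ≡ 18 mod 31. z = 0×31×8 + 5×19×18 ≡ 532 mod 589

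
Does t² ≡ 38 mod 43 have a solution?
By Euler's criterion: 38^{21} ≡ 1 mod 43. Since this equals 1, 38 is a QR.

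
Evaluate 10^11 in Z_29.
By repeated squaring mod 29: 10^{1}≡10, 10^{2}≡13, 10^{4}≡24, 10^{8}≡25. Then 10^{11} = 10^{8+2+1} ≡ 25 × 13 × 10 ≡ 2 mod 29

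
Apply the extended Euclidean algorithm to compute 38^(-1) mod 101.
Extended GCD: 38(8) + 101(-3) = 1. So 38^(-1) ≡ 8 (mod 101). Verify: 38 × 8 = 304 ≡ 1 (mod 101)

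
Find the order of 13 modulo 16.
Powers of 13 mod 16: 13^1≡13, 13^2≡9, 13^3≡5, 13^4≡1. So the order of 13 is 4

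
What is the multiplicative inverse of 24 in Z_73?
Since 73 is prime, by Fermat 24^(-1) ≡ 24^{71} ≡ 70 mod 73. Verify: 24 × 70 = 1680 ≡ 1 mod 73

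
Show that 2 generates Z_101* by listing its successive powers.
2^1, 2^2, ..., 2^{100} mod 101: [2, 4, 8, 16, 32, 64, 27, 54, 7, 14, 28, 56, 11, 22, 44, 88, 75, 49, 98, 95, 89, 77, 53, 5, 10, 20, 40, 80, 59, 17, 34, 68, 35, 70, 39, 78, 55, 9, 18, 36, 72, 43, 86, 71, 41, 82, 63, 25, 50, 100, 99, 97, 93, 85, 69, 37, 74, 47, 94, 87, 73, 45, 90, 79, 57, 13, 26, 52, 3, 6, 12, 24, 48, 96, 91, 81, 61, 21, 42, 84, 67, 33, 66, 31, 62, 23, 46, 92, 83, 65, 29, 58, 15, 30, 60, 19, 38, 76, 51, 1]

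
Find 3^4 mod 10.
3^{4} = 81 ≡ 1 mod 10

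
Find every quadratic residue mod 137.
Squares in Z_137*: {1, 2, 4, 7, 8, 9, 11, 14, 15, 16, 17, 18, 19, 22, 25, 28, 30, 32, 34, 36, 37, 38, 39, 44, 49, 50, 56, 59, 60, 61, 63, 64, 65, 68, 69, 72, 73, 74, 76, 77, 78, 81, 87, 88, 93, 98, 99, 100, 101, 103, 105, 107, 109, 112, 115, 118, 119, 120, 121, 122, 123, 126, 128, 129, 130, 133, 135, 136}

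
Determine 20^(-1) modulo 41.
Since 41 is prime, by Fermat 20^(-1) ≡ 20^{39} ≡ 39 mod 41. Verify: 20 × 39 = 780 ≡ 1 mod 41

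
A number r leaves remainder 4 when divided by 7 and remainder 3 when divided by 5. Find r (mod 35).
M = 7 × 5 = 35. M₁ = 5, y₁ ≡ 3 (mod 7). M₂ = 7, y₂ ≡ 3 (mod 5). r = 4×5×3 + 3×7×3 ≡ 18 (mod 35)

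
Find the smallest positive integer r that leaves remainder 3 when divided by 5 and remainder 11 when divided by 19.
M = 5 × 19 = 95. M₁ = 19, y₁ ≡ 4 mod 5. M₂ = 5, y₂ ≡ 4 mod 19. r = 3×19×4 + 11×5×4 ≡ 68 mod 95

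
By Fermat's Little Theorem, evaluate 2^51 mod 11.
By Fermat: 2^{10} ≡ 1 mod 11. 51 = 5×10 + 1. So 2^{51} ≡ 2^{1} ≡ 2 mod 11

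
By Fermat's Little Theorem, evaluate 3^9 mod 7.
By Fermat: 3^{6} ≡ 1 (mod 7). So 3^{9} = 3^{6} · 3^{3} ≡ 3^{3} ≡ 6 (mod 7)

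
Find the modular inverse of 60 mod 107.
Since 107 is prime, by Fermat 60^(-1) ≡ 60^{105} ≡ 66 (mod 107). Verify: 60 × 66 = 3960 ≡ 1 (mod 107)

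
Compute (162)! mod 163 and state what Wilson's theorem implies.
(162)! mod 163 = 162. Since this equals -1 mod 163, Wilson confirms 163 is prime.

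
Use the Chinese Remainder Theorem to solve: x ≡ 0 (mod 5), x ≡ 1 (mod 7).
M = 5 × 7 = 35. M₁ = 7, y₁ ≡ 3 (mod 5). M₂ = 5, y₂ ≡ 3 (mod 7). x = 0×7×3 + 1×5×3 ≡ 15 (mod 35)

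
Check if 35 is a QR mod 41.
By Euler's criterion: 35^{20} ≡ 40 mod 41. Since this equals -1 (≡ 40), 35 is not a QR.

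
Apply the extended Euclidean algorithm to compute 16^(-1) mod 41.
Extended GCD: 16(18) + 41(-7) = 1. So 16^(-1) ≡ 18 (mod 41). Verify: 16 × 18 = 288 ≡ 1 (mod 41)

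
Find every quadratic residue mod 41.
Squares in Z_41*: {1, 2, 4, 5, 8, 9, 10, 16, 18, 20, 21, 23, 25, 31, 32, 33, 36, 37, 39, 40}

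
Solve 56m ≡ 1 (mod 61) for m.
Since 61 is prime, by Fermat 56^(-1) ≡ 56^{59} ≡ 12 (mod 61). Verify: 56 × 12 = 672 ≡ 1 (mod 61)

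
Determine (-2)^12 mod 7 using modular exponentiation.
Using Fermat: (-2)^{6} ≡ 1 (mod 7). 12 ≡ 0 (mod 6). So (-2)^{12} ≡ (-2)^{0} ≡ 1 (mod 7)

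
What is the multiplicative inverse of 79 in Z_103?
Since 103 is prime, by Fermat 79^(-1) ≡ 79^{101} ≡ 30 mod 103. Verify: 79 × 30 = 2370 ≡ 1 mod 103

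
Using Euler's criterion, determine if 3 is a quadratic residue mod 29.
By Euler's criterion: 3^{14} ≡ 28 (mod 29). Since this equals -1 (≡ 28), 3 is not a QR.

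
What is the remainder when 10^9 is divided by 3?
Using Fermat: 10^{2} ≡ 1 mod 3. 9 ≡ 1 mod 2. So 10^{9} ≡ 10^{1} ≡ 1 mod 3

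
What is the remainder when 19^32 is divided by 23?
Using Fermat: 19^{22} ≡ 1 mod 23. 32 ≡ 10 mod 22. So 19^{32} ≡ 19^{10} ≡ 6 mod 23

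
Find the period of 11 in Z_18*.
Powers of 11 mod 18: 11^1≡11, 11^2≡13, 11^3≡17, 11^4≡7, 11^5≡5, 11^6≡1. ord_18(11) = 6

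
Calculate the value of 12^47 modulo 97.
By repeated squaring mod 97: 12^{1}≡12, 12^{2}≡47, 12^{4}≡75, 12^{8}≡96, 12^{16}≡1, 12^{32}≡1. Then 12^{47} = 12^{32+8+4+2+1} ≡ 1 × 96 × 75 × 47 × 12 ≡ 89 mod 97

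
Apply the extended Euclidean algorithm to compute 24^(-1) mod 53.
Extended GCD: 24(-11) + 53(5) = 1. So 24^(-1) ≡ -11 ≡ 42 (mod 53). Verify: 24 × 42 = 1008 ≡ 1 (mod 53)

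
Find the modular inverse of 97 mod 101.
Since 101 is prime, by Fermat 97^(-1) ≡ 97^{99} ≡ 25 mod 101. Verify: 97 × 25 = 2425 ≡ 1 mod 101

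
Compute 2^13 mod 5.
Using Fermat: 2^{4} ≡ 1 (mod 5). 13 ≡ 1 (mod 4). So 2^{13} ≡ 2^{1} ≡ 2 (mod 5)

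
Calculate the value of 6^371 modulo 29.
Using Fermat: 6^{28} ≡ 1 mod 29. 371 ≡ 7 mod 28. So 6^{371} ≡ 6^{7} ≡ 28 mod 29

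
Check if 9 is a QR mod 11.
By Euler's criterion: 9^{5} ≡ 1 (mod 11). Since this equals 1, 9 is a QR.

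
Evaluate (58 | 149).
(58/149) = 58^{74} mod 149 = -1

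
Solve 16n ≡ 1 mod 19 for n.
Since 19 is prime, by Fermat 16^(-1) ≡ 16^{17} ≡ 6 mod 19. Verify: 16 × 6 = 96 ≡ 1 mod 19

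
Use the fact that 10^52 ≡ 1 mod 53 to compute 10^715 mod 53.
By Fermat: 10^{52} ≡ 1 mod 53. 715 ≡ 39 mod 52. So 10^{715} ≡ 10^{39} ≡ 1 mod 53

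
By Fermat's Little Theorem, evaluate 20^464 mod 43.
By Fermat: 20^{42} ≡ 1 (mod 43). 464 ≡ 2 (mod 42). So 20^{464} ≡ 20^{2} ≡ 13 (mod 43)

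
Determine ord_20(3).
Powers of 3 mod 20: 3^1≡3, 3^2≡9, 3^3≡7, 3^4≡1. Order = 4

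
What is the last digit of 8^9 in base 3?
Using Fermat: 8^{2} ≡ 1 (mod 3). 9 ≡ 1 (mod 2). So 8^{9} ≡ 8^{1} ≡ 2 (mod 3)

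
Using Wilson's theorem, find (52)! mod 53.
By Wilson's theorem, (52)! ≡ -1 ≡ 52 mod 53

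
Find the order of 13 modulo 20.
Powers of 13 mod 20: 13^1≡13, 13^2≡9, 13^3≡17, 13^4≡1. So the order of 13 is 4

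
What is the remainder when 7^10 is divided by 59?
By repeated squaring mod 59: 7^{1}≡7, 7^{2}≡49, 7^{4}≡41, 7^{8}≡29. Then 7^{10} = 7^{8+2} ≡ 29 × 49 ≡ 5 mod 59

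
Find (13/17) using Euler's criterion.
(13/17) = 13^{8} mod 17 = 1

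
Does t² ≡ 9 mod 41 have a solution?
By Euler's criterion: 9^{20} ≡ 1 mod 41. Since this equals 1, 9 is a QR.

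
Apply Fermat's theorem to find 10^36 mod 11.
By Fermat: 10^{10} ≡ 1 mod 11. 36 = 3×10 + 6. So 10^{36} ≡ 10^{6} ≡ 1 mod 11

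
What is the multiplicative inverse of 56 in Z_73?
Since 73 is prime, by Fermat 56^(-1) ≡ 56^{71} ≡ 30 mod 73. Verify: 56 × 30 = 1680 ≡ 1 mod 73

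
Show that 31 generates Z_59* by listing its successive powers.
31^1, 31^2, ..., 31^{58} mod 59: [31, 17, 55, 53, 50, 16, 24, 36, 54, 22, 33, 20, 30, 45, 38, 57, 56, 25, 8, 12, 18, 27, 11, 46, 10, 15, 52, 19, 58, 28, 42, 4, 6, 9, 43, 35, 23, 5, 37, 26, 39, 29, 14, 21, 2, 3, 34, 51, 47, 41, 32, 48, 13, 49, 44, 7, 40, 1]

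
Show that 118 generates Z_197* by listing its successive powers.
118^1, 118^2, ..., 118^{196} mod 197: [118, 134, 52, 29, 73, 143, 129, 53, 147, 10, 195, 158, 126, 93, 139, 51, 108, 136, 91, 100, 177, 4, 78, 142, 11, 116, 95, 178, 122, 15, 194, 40, 189, 41, 110, 175, 162, 7, 38, 150, 167, 6, 117, 16, 115, 174, 44, 70, 183, 121, 94, 60, 185, 160, 165, 164, 46, 109, 57, 28, 152, 9, 77, 24, 74, 64, 66, 105, 176, 83, 141, 90, 179, 43, 149, 49, 69, 65, 184, 42, 31, 112, 17, 36, 111, 96, 99, 59, 67, 26, 113, 135, 170, 163, 125, 172, 5, 196, 79, 63, 145, 168, 124, 54, 68, 144, 50, 187, 2, 39, 71, 104, 58, 146, 89, 61, 106, 97, 20, 193, 119, 55, 186, 81, 102, 19, 75, 182, 3, 157, 8, 156, 87, 22, 35, 190, 159, 47, 30, 191, 80, 181, 82, 23, 153, 127, 14, 76, 103, 137, 12, 37, 32, 33, 151, 88, 140, 169, 45, 188, 120, 173, 123, 133, 131, 92, 21, 114, 56, 107, 18, 154, 48, 148, 128, 132, 13, 155, 166, 85, 180, 161, 86, 101, 98, 138, 130, 171, 84, 62, 27, 34, 72, 25, 192, 1]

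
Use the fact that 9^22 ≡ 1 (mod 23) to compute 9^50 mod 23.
By Fermat: 9^{22} ≡ 1 (mod 23). 50 = 2×22 + 6. So 9^{50} ≡ 9^{6} ≡ 3 (mod 23)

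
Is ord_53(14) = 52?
Powers of 14 mod 53: 14^1≡14, 14^2≡37, 14^3≡41, 14^4≡44, 14^5≡33, 14^6≡38, 14^7≡2, 14^8≡28, 14^9≡21, 14^10≡29, 14^11≡35, 14^12≡13, 14^13≡23, 14^14≡4, 14^15≡3, 14^16≡42, 14^17≡5, 14^18≡17, 14^19≡26, 14^20≡46, 14^21≡8, 14^22≡6, 14^23≡31, 14^24≡10, 14^25≡34, 14^26≡52, 14^27≡39, 14^28≡16, 14^29≡12, 14^30≡9, 14^31≡20, 14^32≡15, 14^33≡51, 14^34≡25, 14^35≡32, 14^36≡24, 14^37≡18, 14^38≡40, 14^39≡30, 14^40≡49, 14^41≡50, 14^42≡11, 14^43≡48, 14^44≡36, 14^45≡27, 14^46≡7, 14^47≡45, 14^48≡47, 14^49≡22, 14^50≡43, 14^51≡19, 14^52≡1. First k with 14^k≡1 is k=52. Yes, ord_53(14) = 52.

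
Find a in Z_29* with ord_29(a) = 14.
4 has order 14 mod 29 since 4^{14} ≡ 1 mod 29 and no smaller power works.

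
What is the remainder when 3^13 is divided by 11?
Using Fermat: 3^{10} ≡ 1 (mod 11). 13 ≡ 3 (mod 10). So 3^{13} ≡ 3^{3} ≡ 5 (mod 11)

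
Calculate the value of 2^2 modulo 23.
2^{2} = 4 ≡ 4 (mod 23)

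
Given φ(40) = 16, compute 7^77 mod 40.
By Euler: 7^{16} ≡ 1 (mod 40) since gcd(7, 40) = 1. 77 = 4×16 + 13. So 7^{77} ≡ 7^{13} ≡ 7 (mod 40)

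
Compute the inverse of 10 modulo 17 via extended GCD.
Extended GCD: 10(-5) + 17(3) = 1. So 10^(-1) ≡ -5 ≡ 12 (mod 17). Verify: 10 × 12 = 120 ≡ 1 (mod 17)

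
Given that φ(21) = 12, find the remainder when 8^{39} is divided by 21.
By Euler: 8^{12} ≡ 1 (mod 21) since gcd(8, 21) = 1. 39 = 3×12 + 3. So 8^{39} ≡ 8^{3} ≡ 8 (mod 21)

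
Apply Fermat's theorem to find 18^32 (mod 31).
By Fermat: 18^{30} ≡ 1 (mod 31). So 18^{32} = 18^{30} · 18^{2} ≡ 18^{2} ≡ 14 (mod 31)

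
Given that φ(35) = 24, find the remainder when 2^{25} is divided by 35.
By Euler: 2^{24} ≡ 1 mod 35 since gcd(2, 35) = 1. 25 = 1×24 + 1. So 2^{25} ≡ 2^{1} ≡ 2 mod 35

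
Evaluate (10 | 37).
(10/37) = 10^{18} mod 37 = 1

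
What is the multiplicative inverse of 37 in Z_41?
Since 41 is prime, by Fermat 37^(-1) ≡ 37^{39} ≡ 10 (mod 41). Verify: 37 × 10 = 370 ≡ 1 (mod 41)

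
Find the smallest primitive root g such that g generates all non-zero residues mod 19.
g = 2. Powers: [2, 4, 8, 16, 13, 7, 14, 9, 18, 17, ...] generates all 18 non-zero residues.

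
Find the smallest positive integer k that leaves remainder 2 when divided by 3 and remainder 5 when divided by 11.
M = 3 × 11 = 33. M₁ = 11, y₁ ≡ 2 (mod 3). M₂ = 3, y₂ ≡ 4 (mod 11). k = 2×11×2 + 5×3×4 ≡ 5 (mod 33)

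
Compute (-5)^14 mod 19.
By repeated squaring (mod 19): (-5)^{1}≡14, (-5)^{2}≡6, (-5)^{4}≡17, (-5)^{8}≡4. Then (-5)^{14} = (-5)^{8+4+2} ≡ 4 × 17 × 6 ≡ 9 (mod 19)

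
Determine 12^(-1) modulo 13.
Since 13 is prime, by Fermat 12^(-1) ≡ 12^{11} ≡ 12 (mod 13). Verify: 12 × 12 = 144 ≡ 1 (mod 13)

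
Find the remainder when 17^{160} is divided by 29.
By Fermat: 17^{28} ≡ 1 (mod 29). 160 = 5×28 + 20. So 17^{160} ≡ 17^{20} ≡ 1 (mod 29)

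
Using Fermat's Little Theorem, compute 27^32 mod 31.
By Fermat: 27^{30} ≡ 1 mod 31. So 27^{32} = 27^{30} · 27^{2} ≡ 27^{2} ≡ 16 mod 31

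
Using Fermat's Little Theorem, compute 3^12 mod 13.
By Fermat's Little Theorem, 3^{12} ≡ 1 mod 13 since 13 is prime and gcd(3, 13) = 1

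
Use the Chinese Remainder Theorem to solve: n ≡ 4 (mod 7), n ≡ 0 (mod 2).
M = 7 × 2 = 14. M₁ = 2, y₁ ≡ 4 (mod 7). M₂ = 7, y₂ ≡ 1 (mod 2). n = 4×2×4 + 0×7×1 ≡ 4 (mod 14)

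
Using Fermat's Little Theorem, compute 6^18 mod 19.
By Fermat's Little Theorem, 6^{18} ≡ 1 mod 19 since 19 is prime and gcd(6, 19) = 1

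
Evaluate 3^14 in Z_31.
By repeated squaring (mod 31): 3^{1}≡3, 3^{2}≡9, 3^{4}≡19, 3^{8}≡20. Then 3^{14} = 3^{8+4+2} ≡ 20 × 19 × 9 ≡ 10 (mod 31)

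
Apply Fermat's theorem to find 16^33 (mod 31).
By Fermat: 16^{30} ≡ 1 (mod 31). So 16^{33} = 16^{30} · 16^{3} ≡ 16^{3} ≡ 4 (mod 31)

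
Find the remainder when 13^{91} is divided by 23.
By Fermat: 13^{22} ≡ 1 mod 23. 91 = 4×22 + 3. So 13^{91} ≡ 13^{3} ≡ 12 mod 23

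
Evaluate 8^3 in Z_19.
8^{3} = 512 ≡ 18 mod 19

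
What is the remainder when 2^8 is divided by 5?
Using Fermat: 2^{4} ≡ 1 mod 5. 8 ≡ 0 mod 4. So 2^{8} ≡ 2^{0} ≡ 1 mod 5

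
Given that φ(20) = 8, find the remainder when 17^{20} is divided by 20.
By Euler: 17^{8} ≡ 1 (mod 20) since gcd(17, 20) = 1. 20 = 2×8 + 4. So 17^{20} ≡ 17^{4} ≡ 1 (mod 20)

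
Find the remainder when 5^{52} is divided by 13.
By Fermat: 5^{12} ≡ 1 mod 13. 52 = 4×12 + 4. So 5^{52} ≡ 5^{4} ≡ 1 mod 13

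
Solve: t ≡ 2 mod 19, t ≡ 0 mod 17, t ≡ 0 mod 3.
M = 19 × 17 × 3 = 969. M₁ = 51, y₁ ≡ 3 mod 19. M₂ = 57, y₂ ≡ 3 mod 17. M₃ = 323, y₃ ≡ 2 mod 3. t = 2×51×3 + 0×57×3 + 0×323×2 ≡ 306 mod 969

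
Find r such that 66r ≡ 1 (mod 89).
Since 89 is prime, by Fermat 66^(-1) ≡ 66^{87} ≡ 58 (mod 89). Verify: 66 × 58 = 3828 ≡ 1 (mod 89)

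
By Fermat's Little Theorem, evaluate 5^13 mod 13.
By Fermat: 5^{12} ≡ 1 (mod 13). So 5^{13} = 5^{12} · 5^{1} ≡ 5^{1} ≡ 5 (mod 13)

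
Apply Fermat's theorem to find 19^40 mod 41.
By Fermat's Little Theorem, 19^{40} ≡ 1 mod 41 since 41 is prime and gcd(19, 41) = 1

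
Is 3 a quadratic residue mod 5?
By Euler's criterion: 3^{2} ≡ 4 (mod 5). Since this equals -1 (≡ 4), 3 is not a QR.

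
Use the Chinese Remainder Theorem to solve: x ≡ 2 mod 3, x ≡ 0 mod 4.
M = 3 × 4 = 12. M₁ = 4, y₁ ≡ 1 mod 3. M₂ = 3, y₂ ≡ 3 mod 4. x = 2×4×1 + 0×3×3 ≡ 8 mod 12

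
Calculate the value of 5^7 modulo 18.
By repeated squaring mod 18: 5^{1}≡5, 5^{2}≡7, 5^{4}≡13. Then 5^{7} = 5^{4+2+1} ≡ 13 × 7 × 5 ≡ 5 mod 18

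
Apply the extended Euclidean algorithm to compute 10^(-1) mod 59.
Extended GCD: 10(6) + 59(-1) = 1. So 10^(-1) ≡ 6 mod 59. Verify: 10 × 6 = 60 ≡ 1 mod 59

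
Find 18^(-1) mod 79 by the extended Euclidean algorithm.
Extended GCD: 18(22) + 79(-5) = 1. So 18^(-1) ≡ 22 mod 79. Verify: 18 × 22 = 396 ≡ 1 mod 79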